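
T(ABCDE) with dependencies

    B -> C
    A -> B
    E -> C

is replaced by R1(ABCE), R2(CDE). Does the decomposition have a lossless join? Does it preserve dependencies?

lossy but dependency-preserving

Lossless test: (CE)⁺ = {CE}, which is a superkey of neither fragment — lossy.
Dependency preservation: every FD's attributes lie within a single fragment, so each can be enforced locally — preserved.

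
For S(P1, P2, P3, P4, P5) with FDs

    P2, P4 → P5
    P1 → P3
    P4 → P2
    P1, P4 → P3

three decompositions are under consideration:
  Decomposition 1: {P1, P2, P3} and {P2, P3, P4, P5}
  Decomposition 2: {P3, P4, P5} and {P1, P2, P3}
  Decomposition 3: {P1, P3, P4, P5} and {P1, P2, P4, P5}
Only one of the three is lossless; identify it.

Decomposition 3

Decomposition 1: common = {P2, P3}, closure = {P2, P3} → lossy.
Decomposition 2: common = {P3}, closure = {P3} → lossy.
Decomposition 3: common = {P1, P4, P5}, closure = {P1, P2, P3, P4, P5} → lossless.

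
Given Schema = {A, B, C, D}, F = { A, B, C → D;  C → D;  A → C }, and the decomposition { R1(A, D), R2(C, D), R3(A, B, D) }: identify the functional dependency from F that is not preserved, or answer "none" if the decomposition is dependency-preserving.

A → C

Check A → C: no single fragment contains all of {A, C}, and the restricted closure of {A} across the fragments never reaches {C}.
A, B, C → D is preserved.
C → D is preserved.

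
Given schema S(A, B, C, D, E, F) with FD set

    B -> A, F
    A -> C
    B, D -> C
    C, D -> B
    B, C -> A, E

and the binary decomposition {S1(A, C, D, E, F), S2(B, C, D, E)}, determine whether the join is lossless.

Common attributes: S1 ∩ S2 = {C, D, E}.
Closure of {C, D, E}: C, D → B applies, adding B; B, C → A, E applies, adding A; B → A, F applies, adding F. So (C, D, E)⁺ = {A, B, C, D, E, F}.
This closure contains every attribute of S1, so S1 ∩ S2 → S1. The join is lossless.

Yes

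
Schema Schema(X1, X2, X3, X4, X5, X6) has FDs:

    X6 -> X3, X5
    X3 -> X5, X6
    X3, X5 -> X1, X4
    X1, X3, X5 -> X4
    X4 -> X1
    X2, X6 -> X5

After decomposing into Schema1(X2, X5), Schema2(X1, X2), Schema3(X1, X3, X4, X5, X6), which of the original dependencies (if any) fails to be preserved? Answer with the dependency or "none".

none

X6 → X3, X5 lies within Schema3.
X3 → X5, X6 lies within Schema3.
X3, X5 → X1, X4 lies within Schema3.
X1, X3, X5 → X4 lies within Schema3.
X4 → X1 lies within Schema3.
X2, X6 → X5: restricted closure across fragments reaches X5.
Every dependency is enforceable on the fragments, so the decomposition is dependency-preserving.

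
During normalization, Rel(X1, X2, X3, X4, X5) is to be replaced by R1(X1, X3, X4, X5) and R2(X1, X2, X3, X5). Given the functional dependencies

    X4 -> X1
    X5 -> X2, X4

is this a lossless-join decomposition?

Common attributes: R1 ∩ R2 = {X1, X3, X5}.
Closure of {X1, X3, X5}: X5 → X2, X4 applies, adding X2, X4. So (X1, X3, X5)⁺ = {X1, X2, X3, X4, X5}.
This closure contains every attribute of R1, so R1 ∩ R2 → R1. The join is lossless.

Yes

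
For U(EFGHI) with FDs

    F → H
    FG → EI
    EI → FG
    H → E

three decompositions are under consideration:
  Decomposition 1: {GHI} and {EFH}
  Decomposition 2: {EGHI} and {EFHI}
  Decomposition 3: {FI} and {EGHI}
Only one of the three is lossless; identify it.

Decomposition 2

Decomposition 1: common = {H}, closure = {EH} → lossy.
Decomposition 2: common = {EHI}, closure = {EFGHI} → lossless.
Decomposition 3: common = {I}, closure = {I} → lossy.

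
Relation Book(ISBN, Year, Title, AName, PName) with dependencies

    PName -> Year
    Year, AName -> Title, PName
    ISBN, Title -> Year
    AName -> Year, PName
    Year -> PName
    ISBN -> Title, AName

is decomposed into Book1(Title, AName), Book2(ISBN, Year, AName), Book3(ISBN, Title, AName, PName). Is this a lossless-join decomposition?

Chase test. Columns are ISBN, Year, Title, AName, PName; row i has aⱼ where attribute j ∈ Booki, else bᵢⱼ.
Initial tableau (one row per fragment):
  row 1: b11 b12 a3 a4 b15
  row 2: a1 a2 b23 a4 b25
  row 3: a1 b32 a3 a4 a5
Rows 1 and 2 agree on AName; apply AName→Year, PName and equate their Year, PName entries.
Rows 1 and 3 agree on AName; apply AName→Year, PName and equate their Year, PName entries.
Rows 2 and 3 agree on ISBN; apply ISBN→Title, AName and equate their Title, AName entries.
Row 2 is now all distinguished symbols — the join is lossless.

Yes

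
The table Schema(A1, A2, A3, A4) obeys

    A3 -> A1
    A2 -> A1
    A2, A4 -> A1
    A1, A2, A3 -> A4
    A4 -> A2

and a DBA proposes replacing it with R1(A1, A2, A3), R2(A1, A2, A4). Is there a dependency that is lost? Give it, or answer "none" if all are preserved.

A1, A2, A3 -> A4

Check A1, A2, A3 → A4: no single fragment contains all of {A1, A2, A3, A4}, and the restricted closure of {A1, A2, A3} across the fragments never reaches {A4}.
A3 → A1 is preserved.
A2 → A1 is preserved.
A2, A4 → A1 is preserved.
A4 → A2 is preserved.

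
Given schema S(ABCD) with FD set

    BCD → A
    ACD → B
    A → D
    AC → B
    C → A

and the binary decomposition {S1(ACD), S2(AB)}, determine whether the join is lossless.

Common attributes: S1 ∩ S2 = {A}.
Closure of {A}: A → D applies, adding D. So (A)⁺ = {AD}.
The closure contains neither all of S1 = {ACD} nor all of S2 = {AB}, so the common attributes are not a superkey of either fragment. The join is lossy.

No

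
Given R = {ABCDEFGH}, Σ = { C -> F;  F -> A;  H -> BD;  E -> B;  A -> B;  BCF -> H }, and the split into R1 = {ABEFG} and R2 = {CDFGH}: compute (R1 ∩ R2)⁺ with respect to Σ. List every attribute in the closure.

ABFG

R1 ∩ R2 = {FG}.
F → A applies, adding A
A → B applies, adding B
Closure: {ABFG}.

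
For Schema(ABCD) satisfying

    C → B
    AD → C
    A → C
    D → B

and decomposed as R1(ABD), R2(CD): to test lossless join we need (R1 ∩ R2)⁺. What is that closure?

BD

R1 ∩ R2 = {D}.
D → B applies, adding B
Closure: {BD}.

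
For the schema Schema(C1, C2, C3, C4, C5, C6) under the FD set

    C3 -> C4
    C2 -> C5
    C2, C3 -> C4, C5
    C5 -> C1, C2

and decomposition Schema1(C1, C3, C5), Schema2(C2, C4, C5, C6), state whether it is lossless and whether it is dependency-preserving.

lossy and not dependency-preserving

Lossless test: (C5)⁺ = {C1, C2, C5}, which is a superkey of neither fragment — lossy.
Dependency preservation: the restricted closure of {C3} across the fragments never reaches {C4}, so C3 → C4 cannot be enforced without a join — not preserved.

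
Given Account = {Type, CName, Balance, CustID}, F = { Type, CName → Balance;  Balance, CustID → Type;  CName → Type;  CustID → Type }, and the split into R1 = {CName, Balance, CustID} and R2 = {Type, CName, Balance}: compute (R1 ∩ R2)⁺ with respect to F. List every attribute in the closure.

R1 ∩ R2 = {CName, Balance}.
CName → Type applies, adding Type
Closure: {Type, CName, Balance}.

Type, CName, Balance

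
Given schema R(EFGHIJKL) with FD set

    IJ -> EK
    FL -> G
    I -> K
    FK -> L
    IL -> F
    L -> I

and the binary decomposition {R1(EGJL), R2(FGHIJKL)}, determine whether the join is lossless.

Yes

Common attributes: R1 ∩ R2 = {GJL}.
Closure of {GJL}: L → I applies, adding I; IJ → EK applies, adding EK; IL → F applies, adding F. So (GJL)⁺ = {EFGIJKL}.
This closure contains every attribute of R1, so R1 ∩ R2 → R1. The join is lossless.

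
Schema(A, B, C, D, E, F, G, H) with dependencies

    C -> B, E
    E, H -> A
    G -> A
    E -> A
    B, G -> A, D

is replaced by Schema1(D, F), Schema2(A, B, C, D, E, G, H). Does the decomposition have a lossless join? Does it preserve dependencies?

lossy but dependency-preserving

Lossless test: (D)⁺ = {D}, which is a superkey of neither fragment — lossy.
Dependency preservation: every FD's attributes lie within a single fragment, so each can be enforced locally — preserved.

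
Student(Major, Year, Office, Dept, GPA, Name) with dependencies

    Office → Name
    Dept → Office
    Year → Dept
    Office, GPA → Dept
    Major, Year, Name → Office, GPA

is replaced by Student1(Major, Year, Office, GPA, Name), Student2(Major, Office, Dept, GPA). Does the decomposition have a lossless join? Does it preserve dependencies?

lossless but not dependency-preserving

Lossless test: (Major, Office, GPA)⁺ = {Major, Office, Dept, GPA, Name}, which contains all of one fragment — lossless.
Dependency preservation: the restricted closure of {Year} across the fragments never reaches {Dept}, so Year → Dept cannot be enforced without a join — not preserved.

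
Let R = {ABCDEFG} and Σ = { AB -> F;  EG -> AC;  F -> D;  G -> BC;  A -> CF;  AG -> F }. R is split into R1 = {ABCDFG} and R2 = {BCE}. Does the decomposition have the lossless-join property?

Common attributes: R1 ∩ R2 = {BC}.
No dependency enlarges {BC}, so (BC)⁺ = {BC}.
The closure contains neither all of R1 = {ABCDFG} nor all of R2 = {BCE}, so the common attributes are not a superkey of either fragment. The join is lossy.

No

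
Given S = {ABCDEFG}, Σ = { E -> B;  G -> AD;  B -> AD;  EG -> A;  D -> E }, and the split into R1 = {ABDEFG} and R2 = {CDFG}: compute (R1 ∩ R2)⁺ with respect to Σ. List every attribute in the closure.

ABDEFG

R1 ∩ R2 = {DFG}.
G → AD applies, adding A
D → E applies, adding E
E → B applies, adding B
Closure: {ABDEFG}.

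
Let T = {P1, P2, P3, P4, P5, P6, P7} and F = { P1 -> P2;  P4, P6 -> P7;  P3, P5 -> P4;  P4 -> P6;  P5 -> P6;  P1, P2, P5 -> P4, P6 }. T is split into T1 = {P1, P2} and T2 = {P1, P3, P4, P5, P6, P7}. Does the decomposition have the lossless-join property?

Yes

Common attributes: T1 ∩ T2 = {P1}.
Closure of {P1}: P1 → P2 applies, adding P2. So (P1)⁺ = {P1, P2}.
This closure contains every attribute of T1, so T1 ∩ T2 → T1. The join is lossless.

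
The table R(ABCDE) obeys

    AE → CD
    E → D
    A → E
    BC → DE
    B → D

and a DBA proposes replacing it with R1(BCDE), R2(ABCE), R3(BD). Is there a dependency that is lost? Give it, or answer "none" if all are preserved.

AE → CD: restricted closure across fragments reaches CD.
E → D lies within R1.
A → E lies within R2.
BC → DE lies within R1.
B → D lies within R1.
Every dependency is enforceable on the fragments, so the decomposition is dependency-preserving.

none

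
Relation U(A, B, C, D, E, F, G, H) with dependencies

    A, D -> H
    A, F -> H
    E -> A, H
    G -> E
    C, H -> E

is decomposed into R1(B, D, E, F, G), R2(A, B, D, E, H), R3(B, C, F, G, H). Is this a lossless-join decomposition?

No

Chase test. Columns are A, B, C, D, E, F, G, H; row i has aⱼ where attribute j ∈ Ri, else bᵢⱼ.
Initial tableau (one row per fragment):
  row 1: b11 a2 b13 a4 a5 a6 a7 b18
  row 2: a1 a2 b23 a4 a5 b26 b27 a8
  row 3: b31 a2 a3 b34 b35 a6 a7 a8
Rows 1 and 2 agree on E; apply E→A, H and equate their A, H entries.
Rows 1 and 3 agree on G; apply G→E and equate their E entries.
Rows 1 and 3 agree on E; apply E→A, H and equate their A, H entries.
No row becomes fully distinguished — the join is lossy.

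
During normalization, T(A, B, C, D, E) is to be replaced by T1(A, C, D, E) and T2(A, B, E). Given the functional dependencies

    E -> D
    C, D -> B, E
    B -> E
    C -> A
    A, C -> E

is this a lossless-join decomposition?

No

Common attributes: T1 ∩ T2 = {A, E}.
Closure of {A, E}: E → D applies, adding D. So (A, E)⁺ = {A, D, E}.
The closure contains neither all of T1 = {A, C, D, E} nor all of T2 = {A, B, E}, so the common attributes are not a superkey of either fragment. The join is lossy.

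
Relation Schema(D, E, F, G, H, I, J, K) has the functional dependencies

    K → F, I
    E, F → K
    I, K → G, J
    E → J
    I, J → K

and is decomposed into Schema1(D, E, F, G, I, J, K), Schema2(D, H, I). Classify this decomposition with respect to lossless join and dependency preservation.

lossy but dependency-preserving

Lossless test: (D, I)⁺ = {D, I}, which is a superkey of neither fragment — lossy.
Dependency preservation: every FD's attributes lie within a single fragment, so each can be enforced locally — preserved.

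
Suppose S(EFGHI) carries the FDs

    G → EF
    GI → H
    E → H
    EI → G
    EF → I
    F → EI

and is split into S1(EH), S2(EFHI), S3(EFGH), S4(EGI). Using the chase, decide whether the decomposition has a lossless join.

Yes

Chase test. Columns are EFGHI; row i has aⱼ where attribute j ∈ Si, else bᵢⱼ.
Initial tableau (one row per fragment):
  row 1: a1 b12 b13 a4 b15
  row 2: a1 a2 b23 a4 a5
  row 3: a1 a2 a3 a4 b35
  row 4: a1 b42 a3 b44 a5
Rows 3 and 4 agree on G; apply G→EF and equate their EF entries.
Rows 1 and 4 agree on E; apply E→H and equate their H entries.
Rows 2 and 4 agree on EI; apply EI→G and equate their G entries.
Rows 2 and 3 agree on EF; apply EF→I and equate their I entries.
Row 2 is now all distinguished symbols — the join is lossless.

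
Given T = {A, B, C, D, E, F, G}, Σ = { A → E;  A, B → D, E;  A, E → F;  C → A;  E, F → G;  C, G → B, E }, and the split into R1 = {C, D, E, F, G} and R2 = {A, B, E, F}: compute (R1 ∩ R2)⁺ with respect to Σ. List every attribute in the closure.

E, F, G

R1 ∩ R2 = {E, F}.
E, F → G applies, adding G
Closure: {E, F, G}.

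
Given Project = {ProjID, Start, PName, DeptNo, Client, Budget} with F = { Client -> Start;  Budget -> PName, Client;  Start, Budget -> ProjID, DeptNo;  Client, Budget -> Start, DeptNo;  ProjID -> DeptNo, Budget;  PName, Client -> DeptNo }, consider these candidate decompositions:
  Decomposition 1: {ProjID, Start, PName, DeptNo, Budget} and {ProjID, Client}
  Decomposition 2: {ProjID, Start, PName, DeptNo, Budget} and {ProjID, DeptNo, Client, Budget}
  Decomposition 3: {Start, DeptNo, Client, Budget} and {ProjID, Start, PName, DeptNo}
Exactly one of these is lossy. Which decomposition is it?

Decomposition 3

Decomposition 1: common = {ProjID}, closure = {ProjID, Start, PName, DeptNo, Client, Budget} → lossless.
Decomposition 2: common = {ProjID, DeptNo, Budget}, closure = {ProjID, Start, PName, DeptNo, Client, Budget} → lossless.
Decomposition 3: common = {Start, DeptNo}, closure = {Start, DeptNo} → lossy.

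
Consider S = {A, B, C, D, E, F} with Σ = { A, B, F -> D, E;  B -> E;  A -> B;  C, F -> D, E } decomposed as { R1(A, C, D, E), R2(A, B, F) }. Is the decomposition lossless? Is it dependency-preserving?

Lossless test: (A)⁺ = {A, B, E}, which is a superkey of neither fragment — lossy.
Dependency preservation: the restricted closure of {A, B, F} across the fragments never reaches {D, E}, so A, B, F → D, E cannot be enforced without a join — not preserved.

lossy and not dependency-preserving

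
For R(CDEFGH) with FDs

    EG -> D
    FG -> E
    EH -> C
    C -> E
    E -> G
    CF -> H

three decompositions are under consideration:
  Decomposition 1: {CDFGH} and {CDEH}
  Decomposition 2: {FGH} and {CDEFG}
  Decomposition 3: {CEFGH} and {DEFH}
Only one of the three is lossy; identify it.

Decomposition 1: common = {CDH}, closure = {CDEGH} → lossless.
Decomposition 2: common = {FG}, closure = {DEFG} → lossy.
Decomposition 3: common = {EFH}, closure = {CDEFGH} → lossless.

Decomposition 2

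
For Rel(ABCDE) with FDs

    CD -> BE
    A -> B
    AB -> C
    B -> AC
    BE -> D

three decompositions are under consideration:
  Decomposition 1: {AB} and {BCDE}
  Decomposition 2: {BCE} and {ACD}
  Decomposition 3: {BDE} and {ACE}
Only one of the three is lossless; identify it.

Decomposition 1: common = {B}, closure = {ABC} → lossless.
Decomposition 2: common = {C}, closure = {C} → lossy.
Decomposition 3: common = {E}, closure = {E} → lossy.

Decomposition 1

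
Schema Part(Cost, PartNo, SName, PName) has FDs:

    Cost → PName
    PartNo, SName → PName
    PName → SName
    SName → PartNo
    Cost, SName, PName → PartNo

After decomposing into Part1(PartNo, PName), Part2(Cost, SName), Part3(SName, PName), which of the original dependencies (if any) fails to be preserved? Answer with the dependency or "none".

Cost → PName: restricted closure across fragments reaches PName.
PartNo, SName → PName: restricted closure across fragments reaches PName.
PName → SName lies within Part3.
SName → PartNo: restricted closure across fragments reaches PartNo.
Cost, SName, PName → PartNo: restricted closure across fragments reaches PartNo.
Every dependency is enforceable on the fragments, so the decomposition is dependency-preserving.

none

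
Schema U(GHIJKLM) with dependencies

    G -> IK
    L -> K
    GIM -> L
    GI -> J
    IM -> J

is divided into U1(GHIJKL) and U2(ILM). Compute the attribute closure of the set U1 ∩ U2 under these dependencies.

U1 ∩ U2 = {IL}.
L → K applies, adding K
Closure: {IKL}.

IKL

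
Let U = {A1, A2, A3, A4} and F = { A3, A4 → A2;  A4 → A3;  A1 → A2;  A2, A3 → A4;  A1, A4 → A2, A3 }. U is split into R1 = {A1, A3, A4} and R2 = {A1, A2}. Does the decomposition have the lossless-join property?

Common attributes: R1 ∩ R2 = {A1}.
Closure of {A1}: A1 → A2 applies, adding A2. So (A1)⁺ = {A1, A2}.
This closure contains every attribute of R2, so R1 ∩ R2 → R2. The join is lossless.

Yes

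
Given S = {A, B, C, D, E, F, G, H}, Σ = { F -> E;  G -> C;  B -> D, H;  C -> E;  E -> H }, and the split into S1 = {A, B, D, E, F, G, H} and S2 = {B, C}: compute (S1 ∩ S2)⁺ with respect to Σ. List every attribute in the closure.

S1 ∩ S2 = {B}.
B → D, H applies, adding D, H
Closure: {B, D, H}.

B, D, H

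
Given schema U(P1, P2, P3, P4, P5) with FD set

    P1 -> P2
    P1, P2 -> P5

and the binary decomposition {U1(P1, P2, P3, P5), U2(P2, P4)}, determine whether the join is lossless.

Common attributes: U1 ∩ U2 = {P2}.
No dependency enlarges {P2}, so (P2)⁺ = {P2}.
The closure contains neither all of U1 = {P1, P2, P3, P5} nor all of U2 = {P2, P4}, so the common attributes are not a superkey of either fragment. The join is lossy.

No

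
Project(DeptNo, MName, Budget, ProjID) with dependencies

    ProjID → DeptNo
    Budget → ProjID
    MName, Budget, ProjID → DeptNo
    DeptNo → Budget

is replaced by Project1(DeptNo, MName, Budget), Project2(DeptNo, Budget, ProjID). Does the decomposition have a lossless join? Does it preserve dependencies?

Lossless test: (DeptNo, Budget)⁺ = {DeptNo, Budget, ProjID}, which contains all of one fragment — lossless.
Dependency preservation: MName, Budget, ProjID → DeptNo is not contained in any single fragment, but the restricted closure of its left-hand side across the fragments still reaches the right-hand side; the remaining FDs each lie inside some fragment. All dependencies are preserved.

lossless and dependency-preserving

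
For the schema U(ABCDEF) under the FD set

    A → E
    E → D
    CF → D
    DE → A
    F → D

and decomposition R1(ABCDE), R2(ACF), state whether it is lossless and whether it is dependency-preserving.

lossy and not dependency-preserving

Lossless test: (AC)⁺ = {ACDE}, which is a superkey of neither fragment — lossy.
Dependency preservation: the restricted closure of {CF} across the fragments never reaches {D}, so CF → D cannot be enforced without a join — not preserved.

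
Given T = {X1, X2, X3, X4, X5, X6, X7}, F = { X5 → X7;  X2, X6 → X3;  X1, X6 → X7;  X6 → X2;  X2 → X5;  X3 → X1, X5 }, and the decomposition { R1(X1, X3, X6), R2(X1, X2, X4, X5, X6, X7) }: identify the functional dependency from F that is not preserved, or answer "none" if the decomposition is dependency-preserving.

Check X3 → X1, X5: no single fragment contains all of {X1, X3, X5}, and the restricted closure of {X3} across the fragments never reaches {X1, X5}.
X5 → X7 is preserved.
X2, X6 → X3 is preserved.
X1, X6 → X7 is preserved.
X6 → X2 is preserved.
X2 → X5 is preserved.

X3 → X1, X5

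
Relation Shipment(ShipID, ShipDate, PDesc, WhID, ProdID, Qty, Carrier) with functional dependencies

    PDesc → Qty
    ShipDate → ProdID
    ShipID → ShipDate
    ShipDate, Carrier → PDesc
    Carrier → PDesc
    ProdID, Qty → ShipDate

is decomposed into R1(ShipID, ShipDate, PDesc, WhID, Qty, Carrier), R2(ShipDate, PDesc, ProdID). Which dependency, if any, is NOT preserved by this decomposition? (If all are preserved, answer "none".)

Check ProdID, Qty → ShipDate: no single fragment contains all of {ShipDate, ProdID, Qty}, and the restricted closure of {ProdID, Qty} across the fragments never reaches {ShipDate}.
PDesc → Qty is preserved.
ShipDate → ProdID is preserved.
ShipID → ShipDate is preserved.
ShipDate, Carrier → PDesc is preserved.
Carrier → PDesc is preserved.

ProdID, Qty → ShipDate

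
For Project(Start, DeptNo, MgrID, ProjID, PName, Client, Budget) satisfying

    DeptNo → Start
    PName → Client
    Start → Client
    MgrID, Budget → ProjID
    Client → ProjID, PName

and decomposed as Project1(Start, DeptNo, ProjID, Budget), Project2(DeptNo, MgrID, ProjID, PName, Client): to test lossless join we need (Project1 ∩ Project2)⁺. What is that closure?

Start, DeptNo, ProjID, PName, Client

Project1 ∩ Project2 = {DeptNo, ProjID}.
DeptNo → Start applies, adding Start
Start → Client applies, adding Client
Client → ProjID, PName applies, adding PName
Closure: {Start, DeptNo, ProjID, PName, Client}.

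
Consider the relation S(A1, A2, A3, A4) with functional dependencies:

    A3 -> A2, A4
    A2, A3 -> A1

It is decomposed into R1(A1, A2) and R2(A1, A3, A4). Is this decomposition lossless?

No

Common attributes: R1 ∩ R2 = {A1}.
No dependency enlarges {A1}, so (A1)⁺ = {A1}.
The closure contains neither all of R1 = {A1, A2} nor all of R2 = {A1, A3, A4}, so the common attributes are not a superkey of either fragment. The join is lossy.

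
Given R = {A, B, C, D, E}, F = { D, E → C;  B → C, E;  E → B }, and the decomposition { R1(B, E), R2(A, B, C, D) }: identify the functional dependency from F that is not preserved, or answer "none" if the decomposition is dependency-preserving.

none

D, E → C: restricted closure across fragments reaches C.
B → C, E: restricted closure across fragments reaches C, E.
E → B lies within R1.
Every dependency is enforceable on the fragments, so the decomposition is dependency-preserving.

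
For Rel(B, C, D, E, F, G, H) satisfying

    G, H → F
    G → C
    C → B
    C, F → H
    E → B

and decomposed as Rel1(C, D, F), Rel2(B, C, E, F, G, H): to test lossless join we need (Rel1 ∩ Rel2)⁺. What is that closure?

B, C, F, H

Rel1 ∩ Rel2 = {C, F}.
C → B applies, adding B
C, F → H applies, adding H
Closure: {B, C, F, H}.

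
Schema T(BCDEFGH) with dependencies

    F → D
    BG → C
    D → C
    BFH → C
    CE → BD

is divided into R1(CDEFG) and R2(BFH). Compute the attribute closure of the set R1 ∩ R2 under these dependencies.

R1 ∩ R2 = {F}.
F → D applies, adding D
D → C applies, adding C
Closure: {CDF}.

CDF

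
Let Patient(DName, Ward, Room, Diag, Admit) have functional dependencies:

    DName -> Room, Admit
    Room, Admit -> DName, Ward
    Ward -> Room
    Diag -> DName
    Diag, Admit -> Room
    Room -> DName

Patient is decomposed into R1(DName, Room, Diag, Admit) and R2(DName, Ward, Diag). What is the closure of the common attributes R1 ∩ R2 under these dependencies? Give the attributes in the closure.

R1 ∩ R2 = {DName, Diag}.
DName → Room, Admit applies, adding Room, Admit
Room, Admit → DName, Ward applies, adding Ward
Closure: {DName, Ward, Room, Diag, Admit}.

DName, Ward, Room, Diag, Admit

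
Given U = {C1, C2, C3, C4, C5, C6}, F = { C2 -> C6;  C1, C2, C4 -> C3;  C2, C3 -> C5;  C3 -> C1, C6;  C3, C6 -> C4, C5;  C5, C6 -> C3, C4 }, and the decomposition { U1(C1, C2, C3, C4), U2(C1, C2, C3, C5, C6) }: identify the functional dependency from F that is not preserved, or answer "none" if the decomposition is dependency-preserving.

none

C2 → C6 lies within U2.
C1, C2, C4 → C3 lies within U1.
C2, C3 → C5 lies within U2.
C3 → C1, C6 lies within U2.
C3, C6 → C4, C5: restricted closure across fragments reaches C4, C5.
C5, C6 → C3, C4: restricted closure across fragments reaches C3, C4.
Every dependency is enforceable on the fragments, so the decomposition is dependency-preserving.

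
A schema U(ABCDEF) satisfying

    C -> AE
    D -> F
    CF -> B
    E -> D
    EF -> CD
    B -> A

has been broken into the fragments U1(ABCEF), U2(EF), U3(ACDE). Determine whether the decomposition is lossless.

Chase test. Columns are ABCDEF; row i has aⱼ where attribute j ∈ Ui, else bᵢⱼ.
Initial tableau (one row per fragment):
  row 1: a1 a2 a3 b14 a5 a6
  row 2: b21 b22 b23 b24 a5 a6
  row 3: a1 b32 a3 a4 a5 b36
Rows 1 and 2 agree on E; apply E→D and equate their D entries.
Rows 1 and 3 agree on E; apply E→D and equate their D entries.
Rows 1 and 2 agree on EF; apply EF→CD and equate their CD entries.
Rows 1 and 2 agree on C; apply C→AE and equate their AE entries.
Rows 1 and 3 agree on D; apply D→F and equate their F entries.
Rows 1 and 2 agree on CF; apply CF→B and equate their B entries.
Rows 1 and 3 agree on CF; apply CF→B and equate their B entries.
Row 1 is now all distinguished symbols — the join is lossless.

Yes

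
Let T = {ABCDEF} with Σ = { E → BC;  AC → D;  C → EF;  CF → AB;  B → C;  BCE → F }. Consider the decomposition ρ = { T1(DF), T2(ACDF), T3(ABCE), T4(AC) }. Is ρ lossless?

Chase test. Columns are ABCDEF; row i has aⱼ where attribute j ∈ Ti, else bᵢⱼ.
Initial tableau (one row per fragment):
  row 1: b11 b12 b13 a4 b15 a6
  row 2: a1 b22 a3 a4 b25 a6
  row 3: a1 a2 a3 b34 a5 b36
  row 4: a1 b42 a3 b44 b45 b46
Rows 2 and 3 agree on AC; apply AC→D and equate their D entries.
Rows 2 and 4 agree on AC; apply AC→D and equate their D entries.
Rows 2 and 3 agree on C; apply C→EF and equate their EF entries.
Rows 2 and 4 agree on C; apply C→EF and equate their EF entries.
Rows 2 and 3 agree on CF; apply CF→AB and equate their AB entries.
Rows 2 and 4 agree on CF; apply CF→AB and equate their AB entries.
Row 2 is now all distinguished symbols — the join is lossless.

Yes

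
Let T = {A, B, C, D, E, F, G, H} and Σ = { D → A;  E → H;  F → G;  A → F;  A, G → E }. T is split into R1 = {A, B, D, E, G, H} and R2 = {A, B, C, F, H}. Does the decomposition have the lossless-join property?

No

Common attributes: R1 ∩ R2 = {A, B, H}.
Closure of {A, B, H}: A → F applies, adding F; F → G applies, adding G; A, G → E applies, adding E. So (A, B, H)⁺ = {A, B, E, F, G, H}.
The closure contains neither all of R1 = {A, B, D, E, G, H} nor all of R2 = {A, B, C, F, H}, so the common attributes are not a superkey of either fragment. The join is lossy.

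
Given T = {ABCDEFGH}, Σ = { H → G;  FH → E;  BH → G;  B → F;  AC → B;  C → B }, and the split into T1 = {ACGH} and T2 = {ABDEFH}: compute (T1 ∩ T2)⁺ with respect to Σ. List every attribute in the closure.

AGH

T1 ∩ T2 = {AH}.
H → G applies, adding G
Closure: {AGH}.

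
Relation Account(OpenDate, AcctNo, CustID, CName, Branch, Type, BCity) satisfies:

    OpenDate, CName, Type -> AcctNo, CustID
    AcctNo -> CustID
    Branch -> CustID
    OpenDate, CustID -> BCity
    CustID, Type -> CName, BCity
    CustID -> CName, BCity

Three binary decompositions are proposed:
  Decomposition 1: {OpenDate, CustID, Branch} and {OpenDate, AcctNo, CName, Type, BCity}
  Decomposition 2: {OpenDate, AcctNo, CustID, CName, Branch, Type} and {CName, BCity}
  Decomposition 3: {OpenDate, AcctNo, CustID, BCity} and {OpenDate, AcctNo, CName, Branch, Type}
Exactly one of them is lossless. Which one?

Decomposition 1: common = {OpenDate}, closure = {OpenDate} → lossy.
Decomposition 2: common = {CName}, closure = {CName} → lossy.
Decomposition 3: common = {OpenDate, AcctNo}, closure = {OpenDate, AcctNo, CustID, CName, BCity} → lossless.

Decomposition 3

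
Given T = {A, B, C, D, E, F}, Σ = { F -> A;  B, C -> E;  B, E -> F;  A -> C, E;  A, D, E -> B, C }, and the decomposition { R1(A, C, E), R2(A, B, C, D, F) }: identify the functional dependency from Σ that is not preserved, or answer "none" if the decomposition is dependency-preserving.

Check B, E → F: no single fragment contains all of {B, E, F}, and the restricted closure of {B, E} across the fragments never reaches {F}.
F → A is preserved.
B, C → E is preserved.
A → C, E is preserved.
A, D, E → B, C is preserved.

B, E -> F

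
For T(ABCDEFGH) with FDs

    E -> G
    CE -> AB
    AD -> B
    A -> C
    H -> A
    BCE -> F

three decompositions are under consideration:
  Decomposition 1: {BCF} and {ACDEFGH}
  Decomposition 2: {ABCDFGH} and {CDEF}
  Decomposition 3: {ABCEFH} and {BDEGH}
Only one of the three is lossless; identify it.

Decomposition 3

Decomposition 1: common = {CF}, closure = {CF} → lossy.
Decomposition 2: common = {CDF}, closure = {CDF} → lossy.
Decomposition 3: common = {BEH}, closure = {ABCEFGH} → lossless.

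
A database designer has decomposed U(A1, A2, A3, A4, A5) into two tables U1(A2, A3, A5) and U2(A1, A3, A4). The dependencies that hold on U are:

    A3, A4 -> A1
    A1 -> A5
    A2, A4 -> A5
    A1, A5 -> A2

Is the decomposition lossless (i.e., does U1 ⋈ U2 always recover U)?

Common attributes: U1 ∩ U2 = {A3}.
No dependency enlarges {A3}, so (A3)⁺ = {A3}.
The closure contains neither all of U1 = {A2, A3, A5} nor all of U2 = {A1, A3, A4}, so the common attributes are not a superkey of either fragment. The join is lossy.

No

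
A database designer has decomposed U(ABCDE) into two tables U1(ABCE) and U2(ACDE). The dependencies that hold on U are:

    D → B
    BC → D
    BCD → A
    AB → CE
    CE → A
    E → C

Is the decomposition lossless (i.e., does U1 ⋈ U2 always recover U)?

Common attributes: U1 ∩ U2 = {ACE}.
No dependency enlarges {ACE}, so (ACE)⁺ = {ACE}.
The closure contains neither all of U1 = {ABCE} nor all of U2 = {ACDE}, so the common attributes are not a superkey of either fragment. The join is lossy.

No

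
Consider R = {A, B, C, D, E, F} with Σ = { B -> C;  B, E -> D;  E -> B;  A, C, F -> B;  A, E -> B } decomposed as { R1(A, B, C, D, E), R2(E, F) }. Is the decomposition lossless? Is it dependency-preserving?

lossy and not dependency-preserving

Lossless test: (E)⁺ = {B, C, D, E}, which is a superkey of neither fragment — lossy.
Dependency preservation: the restricted closure of {A, C, F} across the fragments never reaches {B}, so A, C, F → B cannot be enforced without a join — not preserved.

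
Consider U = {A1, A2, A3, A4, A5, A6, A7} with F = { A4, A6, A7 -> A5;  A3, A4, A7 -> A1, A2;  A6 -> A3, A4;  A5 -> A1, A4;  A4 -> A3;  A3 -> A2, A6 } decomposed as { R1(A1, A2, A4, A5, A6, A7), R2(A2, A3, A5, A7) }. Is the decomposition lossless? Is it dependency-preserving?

Lossless test: (A2, A5, A7)⁺ = {A1, A2, A3, A4, A5, A6, A7}, which contains all of one fragment — lossless.
Dependency preservation: the restricted closure of {A6} across the fragments never reaches {A3, A4}, so A6 → A3, A4 cannot be enforced without a join — not preserved.

lossless but not dependency-preserving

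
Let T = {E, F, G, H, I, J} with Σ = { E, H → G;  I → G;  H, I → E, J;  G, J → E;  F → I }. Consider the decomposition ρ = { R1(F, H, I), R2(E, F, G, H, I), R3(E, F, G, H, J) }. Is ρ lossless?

Chase test. Columns are E, F, G, H, I, J; row i has aⱼ where attribute j ∈ Ri, else bᵢⱼ.
Initial tableau (one row per fragment):
  row 1: b11 a2 b13 a4 a5 b16
  row 2: a1 a2 a3 a4 a5 b26
  row 3: a1 a2 a3 a4 b35 a6
Rows 1 and 2 agree on I; apply I→G and equate their G entries.
Rows 1 and 2 agree on H, I; apply H, I→E, J and equate their E, J entries.
Rows 1 and 3 agree on F; apply F→I and equate their I entries.
Rows 1 and 3 agree on H, I; apply H, I→E, J and equate their E, J entries.
Row 1 is now all distinguished symbols — the join is lossless.

Yes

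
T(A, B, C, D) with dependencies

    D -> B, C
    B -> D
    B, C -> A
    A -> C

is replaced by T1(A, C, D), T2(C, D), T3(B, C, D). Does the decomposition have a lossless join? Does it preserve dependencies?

Lossless test (chase): Rows 1 and 2 agree on D; apply D→B, C and equate their B, C entries. Rows 1 and 3 agree on D; apply D→B, C and equate their B, C entries. Rows 1 and 2 agree on B, C; apply B, C→A and equate their A entries. Rows 1 and 3 agree on B, C; apply B, C→A and equate their A entries. Row 1 is now all distinguished symbols — the join is lossless.
Dependency preservation: B, C → A is not contained in any single fragment, but the restricted closure of its left-hand side across the fragments still reaches the right-hand side; the remaining FDs each lie inside some fragment. All dependencies are preserved.

lossless and dependency-preserving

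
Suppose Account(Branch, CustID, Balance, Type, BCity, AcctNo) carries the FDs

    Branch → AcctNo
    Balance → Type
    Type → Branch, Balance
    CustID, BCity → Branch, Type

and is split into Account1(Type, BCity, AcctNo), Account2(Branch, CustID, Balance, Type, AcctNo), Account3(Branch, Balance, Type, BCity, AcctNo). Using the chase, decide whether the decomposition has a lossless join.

Chase test. Columns are Branch, CustID, Balance, Type, BCity, AcctNo; row i has aⱼ where attribute j ∈ Accounti, else bᵢⱼ.
Initial tableau (one row per fragment):
  row 1: b11 b12 b13 a4 a5 a6
  row 2: a1 a2 a3 a4 b25 a6
  row 3: a1 b32 a3 a4 a5 a6
Rows 1 and 2 agree on Type; apply Type→Branch, Balance and equate their Branch, Balance entries.
No row becomes fully distinguished — the join is lossy.

No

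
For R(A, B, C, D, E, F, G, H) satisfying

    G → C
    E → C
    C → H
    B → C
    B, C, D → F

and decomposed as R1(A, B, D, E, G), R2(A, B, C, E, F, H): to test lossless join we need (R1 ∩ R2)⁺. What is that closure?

R1 ∩ R2 = {A, B, E}.
E → C applies, adding C
C → H applies, adding H
Closure: {A, B, C, E, H}.

A, B, C, E, H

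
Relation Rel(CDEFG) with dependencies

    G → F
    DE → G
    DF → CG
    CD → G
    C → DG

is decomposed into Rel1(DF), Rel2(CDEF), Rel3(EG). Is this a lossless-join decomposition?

No

Chase test. Columns are CDEFG; row i has aⱼ where attribute j ∈ Reli, else bᵢⱼ.
Initial tableau (one row per fragment):
  row 1: b11 a2 b13 a4 b15
  row 2: a1 a2 a3 a4 b25
  row 3: b31 b32 a3 b34 a5
Rows 1 and 2 agree on DF; apply DF→CG and equate their CG entries.
No row becomes fully distinguished — the join is lossy.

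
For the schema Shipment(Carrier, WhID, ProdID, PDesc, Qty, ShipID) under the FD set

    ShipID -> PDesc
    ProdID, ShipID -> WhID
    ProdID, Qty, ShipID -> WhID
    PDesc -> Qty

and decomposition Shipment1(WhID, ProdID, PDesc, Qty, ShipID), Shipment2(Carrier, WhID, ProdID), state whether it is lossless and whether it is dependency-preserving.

Lossless test: (WhID, ProdID)⁺ = {WhID, ProdID}, which is a superkey of neither fragment — lossy.
Dependency preservation: every FD's attributes lie within a single fragment, so each can be enforced locally — preserved.

lossy but dependency-preserving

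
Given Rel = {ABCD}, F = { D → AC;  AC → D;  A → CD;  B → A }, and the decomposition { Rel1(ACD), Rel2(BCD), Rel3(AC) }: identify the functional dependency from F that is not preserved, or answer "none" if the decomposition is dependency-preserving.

D → AC lies within Rel1.
AC → D lies within Rel1.
A → CD lies within Rel1.
B → A: restricted closure across fragments reaches A.
Every dependency is enforceable on the fragments, so the decomposition is dependency-preserving.

none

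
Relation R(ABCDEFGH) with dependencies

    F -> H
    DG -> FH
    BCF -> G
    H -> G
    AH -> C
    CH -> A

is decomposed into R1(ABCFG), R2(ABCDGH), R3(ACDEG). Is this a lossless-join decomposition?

Chase test. Columns are ABCDEFGH; row i has aⱼ where attribute j ∈ Ri, else bᵢⱼ.
Initial tableau (one row per fragment):
  row 1: a1 a2 a3 b14 b15 a6 a7 b18
  row 2: a1 a2 a3 a4 b25 b26 a7 a8
  row 3: a1 b32 a3 a4 a5 b36 a7 b38
Rows 2 and 3 agree on DG; apply DG→FH and equate their FH entries.
No row becomes fully distinguished — the join is lossy.

No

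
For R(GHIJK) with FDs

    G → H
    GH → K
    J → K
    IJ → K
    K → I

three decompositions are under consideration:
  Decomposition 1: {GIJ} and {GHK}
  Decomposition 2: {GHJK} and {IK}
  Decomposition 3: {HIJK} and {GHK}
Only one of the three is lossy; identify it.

Decomposition 3

Decomposition 1: common = {G}, closure = {GHIK} → lossless.
Decomposition 2: common = {K}, closure = {IK} → lossless.
Decomposition 3: common = {HK}, closure = {HIK} → lossy.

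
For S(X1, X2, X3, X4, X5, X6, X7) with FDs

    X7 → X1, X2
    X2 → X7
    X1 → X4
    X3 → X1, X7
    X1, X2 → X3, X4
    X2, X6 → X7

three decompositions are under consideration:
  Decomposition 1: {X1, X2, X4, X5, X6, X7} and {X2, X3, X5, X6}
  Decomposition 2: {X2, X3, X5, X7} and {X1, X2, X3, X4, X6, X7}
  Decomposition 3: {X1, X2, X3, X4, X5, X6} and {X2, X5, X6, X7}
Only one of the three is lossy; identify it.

Decomposition 1: common = {X2, X5, X6}, closure = {X1, X2, X3, X4, X5, X6, X7} → lossless.
Decomposition 2: common = {X2, X3, X7}, closure = {X1, X2, X3, X4, X7} → lossy.
Decomposition 3: common = {X2, X5, X6}, closure = {X1, X2, X3, X4, X5, X6, X7} → lossless.

Decomposition 2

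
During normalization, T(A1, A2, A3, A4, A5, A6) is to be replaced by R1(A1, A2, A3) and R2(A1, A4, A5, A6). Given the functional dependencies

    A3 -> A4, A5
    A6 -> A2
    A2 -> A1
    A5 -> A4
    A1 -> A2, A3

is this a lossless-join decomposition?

Yes

Common attributes: R1 ∩ R2 = {A1}.
Closure of {A1}: A1 → A2, A3 applies, adding A2, A3; A3 → A4, A5 applies, adding A4, A5. So (A1)⁺ = {A1, A2, A3, A4, A5}.
This closure contains every attribute of R1, so R1 ∩ R2 → R1. The join is lossless.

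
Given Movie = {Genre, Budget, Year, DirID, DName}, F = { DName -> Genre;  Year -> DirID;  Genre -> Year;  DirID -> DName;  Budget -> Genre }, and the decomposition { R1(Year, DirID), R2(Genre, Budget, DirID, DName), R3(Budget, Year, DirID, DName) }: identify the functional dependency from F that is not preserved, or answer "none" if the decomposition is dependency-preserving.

none

DName → Genre lies within R2.
Year → DirID lies within R1.
Genre → Year: restricted closure across fragments reaches Year.
DirID → DName lies within R2.
Budget → Genre lies within R2.
Every dependency is enforceable on the fragments, so the decomposition is dependency-preserving.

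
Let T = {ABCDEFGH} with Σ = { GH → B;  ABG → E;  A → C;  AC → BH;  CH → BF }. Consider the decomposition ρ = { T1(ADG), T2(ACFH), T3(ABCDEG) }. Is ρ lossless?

Chase test. Columns are ABCDEFGH; row i has aⱼ where attribute j ∈ Ti, else bᵢⱼ.
Initial tableau (one row per fragment):
  row 1: a1 b12 b13 a4 b15 b16 a7 b18
  row 2: a1 b22 a3 b24 b25 a6 b27 a8
  row 3: a1 a2 a3 a4 a5 b36 a7 b38
Rows 1 and 2 agree on A; apply A→C and equate their C entries.
Rows 1 and 2 agree on AC; apply AC→BH and equate their BH entries.
Rows 1 and 3 agree on AC; apply AC→BH and equate their BH entries.
Rows 1 and 2 agree on CH; apply CH→BF and equate their BF entries.
Rows 1 and 3 agree on CH; apply CH→BF and equate their BF entries.
Rows 1 and 3 agree on ABG; apply ABG→E and equate their E entries.
Row 1 is now all distinguished symbols — the join is lossless.

Yes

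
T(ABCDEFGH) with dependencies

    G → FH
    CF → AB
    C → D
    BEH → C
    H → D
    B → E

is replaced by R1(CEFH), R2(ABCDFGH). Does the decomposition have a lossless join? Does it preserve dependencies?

Lossless test: (CFH)⁺ = {ABCDEFH}, which contains all of one fragment — lossless.
Dependency preservation: the restricted closure of {B} across the fragments never reaches {E}, so B → E cannot be enforced without a join — not preserved.

lossless but not dependency-preserving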